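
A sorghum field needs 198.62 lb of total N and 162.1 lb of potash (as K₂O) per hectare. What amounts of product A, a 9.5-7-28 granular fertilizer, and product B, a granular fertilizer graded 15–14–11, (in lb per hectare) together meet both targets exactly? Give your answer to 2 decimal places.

78.19 lb product A, 1274.61 lb product B

Let a = lb of product A, b = lb of product B (per hectare).
N: 0.095·a + 0.15·b = 198.62
K₂O: 0.28·a + 0.11·b = 162.1
From row1: a = (198.62 − 0.15·b) / 0.095.
Into row2: 0.28·(198.62 − 0.15·b)/0.095 + 0.11·b = 162.1 → b = 1274.6149, a = 78.187.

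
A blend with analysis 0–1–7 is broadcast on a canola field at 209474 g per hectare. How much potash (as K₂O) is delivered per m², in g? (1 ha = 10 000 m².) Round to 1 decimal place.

1.5 g K₂O per sq m

K₂O per hectare = 209474 × 7% = 14663.2 g.
Convert to per m²: 14663.2 × 0.0001 = 1.46632 g.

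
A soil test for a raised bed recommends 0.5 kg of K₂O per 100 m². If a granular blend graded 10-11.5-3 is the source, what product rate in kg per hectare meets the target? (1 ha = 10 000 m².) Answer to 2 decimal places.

1666.67 kg of product per hectare

Product per 100 m² = 0.5 / 3% = 16.6667 kg.
Convert to per hectare: 16.6667 × 100 = 1666.667 kg.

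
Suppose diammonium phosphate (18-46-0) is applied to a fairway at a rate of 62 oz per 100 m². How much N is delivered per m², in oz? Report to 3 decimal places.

nitrogen per 100 m² = 62 × 18% = 11.16 oz.
Convert to per m²: 11.16 × 0.01 = 0.1116 oz.

0.112 oz N per sq m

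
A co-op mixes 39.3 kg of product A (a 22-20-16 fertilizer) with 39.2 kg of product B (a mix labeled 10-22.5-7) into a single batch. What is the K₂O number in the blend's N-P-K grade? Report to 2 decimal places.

Total mass = 39.3 + 39.2 = 78.5 kg.
K₂O mass = 16%×39.3 + 7%×39.2 = 9.032 kg.
% K₂O = 9.032 / 78.5 = 11.5057%.

11.51% K₂O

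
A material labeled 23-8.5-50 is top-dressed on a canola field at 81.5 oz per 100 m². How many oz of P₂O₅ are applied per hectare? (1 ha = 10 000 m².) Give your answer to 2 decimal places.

P₂O₅ per 100 m² = 81.5 × 8.5% = 6.9275 oz.
Convert to per hectare: 6.9275 × 100 = 692.75 oz.

692.75 oz P₂O₅ per hectare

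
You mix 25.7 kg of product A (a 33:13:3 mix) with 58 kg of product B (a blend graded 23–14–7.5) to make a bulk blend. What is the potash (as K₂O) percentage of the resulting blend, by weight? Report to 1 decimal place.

Total mass = 25.7 + 58 = 83.7 kg.
K₂O mass = 3%×25.7 + 7.5%×58 = 5.121 kg.
% K₂O = 5.121 / 83.7 = 6.11828%.

6.1% K₂O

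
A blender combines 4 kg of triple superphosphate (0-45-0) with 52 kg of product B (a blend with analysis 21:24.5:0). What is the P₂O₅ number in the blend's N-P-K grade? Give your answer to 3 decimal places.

Total mass = 4 + 52 = 56 kg.
P₂O₅ mass = 45%×4 + 24.5%×52 = 14.54 kg.
% P₂O₅ = 14.54 / 56 = 25.9643%.

25.964% P₂O₅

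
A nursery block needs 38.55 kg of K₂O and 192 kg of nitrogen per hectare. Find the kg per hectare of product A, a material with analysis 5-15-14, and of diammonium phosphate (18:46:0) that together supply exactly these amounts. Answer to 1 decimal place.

Let a = kg of product A, b = kg of diammonium phosphate (per hectare).
K₂O: 0.14·a + 0·b = 38.55
N: 0.05·a + 0.18·b = 192
Eliminate b: (row1) − 0/0.18·(row2) → 0.14·a = 38.55, so a = 275.357.
Then b = (192 − 0.05·275.357) / 0.18 = 990.179.

275.4 kg product A, 990.2 kg diammonium phosphate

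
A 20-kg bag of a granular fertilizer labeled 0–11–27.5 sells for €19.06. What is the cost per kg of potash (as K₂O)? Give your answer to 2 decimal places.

K₂O in bag = 20 × 27.5% = 5.5 kg.
Cost per kg K₂O = €19.06 / 5.5 = €3.4655.

€3.47 per kg K₂O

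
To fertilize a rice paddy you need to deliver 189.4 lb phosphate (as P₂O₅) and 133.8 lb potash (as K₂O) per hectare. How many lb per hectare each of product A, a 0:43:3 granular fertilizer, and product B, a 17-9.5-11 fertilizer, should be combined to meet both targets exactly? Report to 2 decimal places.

182.74 lb product A, 1166.52 lb product B

Per-hectare balance (a = product A, b = product B):
P₂O₅: 0.43·a + 0.095·b = 189.4
K₂O: 0.03·a + 0.11·b = 133.8
Eliminate a: (row1) − 0.43/0.03·(row2) → -1.48167·b = -1728.4, so b = 1166.524.
Back-substitute: a = (189.4 − 0.095·1166.524) / 0.43 = 182.7447.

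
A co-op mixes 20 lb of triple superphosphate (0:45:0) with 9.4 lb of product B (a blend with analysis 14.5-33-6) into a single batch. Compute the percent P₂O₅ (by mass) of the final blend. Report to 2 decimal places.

Total mass = 20 + 9.4 = 29.4 lb.
P₂O₅ mass = 45%×20 + 33%×9.4 = 12.102 lb.
% P₂O₅ = 12.102 / 29.4 = 41.1633%.

41.16% P₂O₅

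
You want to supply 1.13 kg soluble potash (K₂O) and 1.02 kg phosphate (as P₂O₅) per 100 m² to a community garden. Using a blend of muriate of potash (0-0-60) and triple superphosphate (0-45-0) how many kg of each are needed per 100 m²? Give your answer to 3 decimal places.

With a, b = kg per 100 m² of muriate of potash and triple superphosphate:
K₂O: 0.6·a + 0·b = 1.13
P₂O₅: 0·a + 0.45·b = 1.02
Solving simultaneously: a = 1.88333, b = 2.26667.

1.883 kg muriate of potash, 2.267 kg triple superphosphate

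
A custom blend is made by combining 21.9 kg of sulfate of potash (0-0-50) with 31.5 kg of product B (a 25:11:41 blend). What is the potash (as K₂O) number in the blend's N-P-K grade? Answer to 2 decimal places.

Total mass = 21.9 + 31.5 = 53.4 kg.
K₂O mass = 50%×21.9 + 41%×31.5 = 23.865 kg.
% K₂O = 23.865 / 53.4 = 44.691%.

44.69% K₂O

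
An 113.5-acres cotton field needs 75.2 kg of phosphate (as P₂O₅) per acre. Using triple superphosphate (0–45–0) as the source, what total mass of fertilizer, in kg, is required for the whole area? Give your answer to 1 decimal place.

Product per acre = 75.2 / 45% = 167.111 kg.
Total product = 167.111 × 113.5 = 18967.11 kg.

18967.1 kg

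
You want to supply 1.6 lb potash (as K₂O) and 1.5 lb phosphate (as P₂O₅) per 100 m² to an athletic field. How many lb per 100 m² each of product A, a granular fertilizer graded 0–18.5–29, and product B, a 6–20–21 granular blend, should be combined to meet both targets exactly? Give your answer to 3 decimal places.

0.261 lb product A, 7.258 lb product B

With a, b = lb per 100 m² of product A and product B:
K₂O: 0.29·a + 0.21·b = 1.6
P₂O₅: 0.185·a + 0.2·b = 1.5
Solving simultaneously: a = 0.261097, b = 7.25849.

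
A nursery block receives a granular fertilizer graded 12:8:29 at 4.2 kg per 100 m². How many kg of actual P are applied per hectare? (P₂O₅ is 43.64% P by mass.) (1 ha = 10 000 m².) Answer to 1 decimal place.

P₂O₅ per 100 m² = 4.2 × 8% = 0.336 kg.
Elemental P = 0.336 × 0.4364 = 0.14663 kg per 100 m².
Convert to per hectare: 0.14663 × 100 = 14.663 kg.

14.7 kg P per hectare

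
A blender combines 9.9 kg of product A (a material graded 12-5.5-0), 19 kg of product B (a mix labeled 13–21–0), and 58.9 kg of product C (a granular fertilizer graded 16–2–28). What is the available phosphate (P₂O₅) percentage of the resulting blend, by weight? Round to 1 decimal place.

6.5% P₂O₅

Total mass = 9.9 + 19 + 58.9 = 87.8 kg.
P₂O₅ mass = 5.5%×9.9 + 21%×19 + 2%×58.9 = 5.7125 kg.
% P₂O₅ = 5.7125 / 87.8 = 6.50626%.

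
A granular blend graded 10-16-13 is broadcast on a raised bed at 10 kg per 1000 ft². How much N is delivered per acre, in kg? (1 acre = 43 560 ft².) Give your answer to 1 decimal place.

nitrogen per 1000 ft² = 10 × 10% = 1 kg.
Convert to per acre: 1 × 43.56 = 43.56 kg.

43.6 kg N per acre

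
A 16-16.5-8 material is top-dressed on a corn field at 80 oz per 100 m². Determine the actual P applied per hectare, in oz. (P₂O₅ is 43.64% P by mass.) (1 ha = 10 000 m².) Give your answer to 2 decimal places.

576.05 oz P per hectare

P₂O₅ per 100 m² = 80 × 16.5% = 13.2 oz.
Elemental P = 13.2 × 0.4364 = 5.76048 oz per 100 m².
Convert to per hectare: 5.76048 × 100 = 576.048 oz.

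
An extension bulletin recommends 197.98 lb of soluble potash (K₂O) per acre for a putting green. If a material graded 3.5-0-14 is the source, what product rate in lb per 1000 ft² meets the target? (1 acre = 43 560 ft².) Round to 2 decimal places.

32.46 lb of product per thousand sq ft

Product per acre = 197.98 / 14% = 1414.14 lb.
Convert to per 1000 ft²: 1414.14 × 0.0229568 = 32.4643 lb.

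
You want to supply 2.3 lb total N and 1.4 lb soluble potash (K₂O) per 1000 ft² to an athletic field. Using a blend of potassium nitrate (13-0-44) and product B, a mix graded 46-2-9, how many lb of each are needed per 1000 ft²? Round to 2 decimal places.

2.29 lb potassium nitrate, 4.35 lb product B

With a, b = lb per 1000 ft² of potassium nitrate and product B:
N: 0.13·a + 0.46·b = 2.3
K₂O: 0.44·a + 0.09·b = 1.4
Eliminate b: (row1) − 0.46/0.09·(row2) → -2.11889·a = -4.85556, so a = 2.29156.
Then b = (1.4 − 0.44·2.29156) / 0.09 = 4.35239.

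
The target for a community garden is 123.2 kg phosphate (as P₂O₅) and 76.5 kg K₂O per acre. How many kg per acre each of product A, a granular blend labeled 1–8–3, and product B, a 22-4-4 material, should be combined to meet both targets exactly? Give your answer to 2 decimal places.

With a, b = kg per acre of product A and product B:
P₂O₅: 0.08·a + 0.04·b = 123.2
K₂O: 0.03·a + 0.04·b = 76.5
From row1: a = (123.2 − 0.04·b) / 0.08.
Into row2: 0.03·(123.2 − 0.04·b)/0.08 + 0.04·b = 76.5 → b = 1212, a = 934.

934.00 kg product A, 1212.00 kg product B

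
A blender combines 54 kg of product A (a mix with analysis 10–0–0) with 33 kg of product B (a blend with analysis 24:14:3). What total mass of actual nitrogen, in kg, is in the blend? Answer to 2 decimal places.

13.32 kg N

N mass = 10%×54 + 24%×33 = 13.32 kg.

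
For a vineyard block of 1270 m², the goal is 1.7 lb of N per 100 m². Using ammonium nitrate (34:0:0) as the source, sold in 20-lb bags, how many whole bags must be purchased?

Product per 100 m² = 1.7 / 34% = 5 lb.
Total product = 5 × 1270 / 100 = 63.5 lb.
Bags = ⌈63.5 / 20⌉ = 4.

4 bags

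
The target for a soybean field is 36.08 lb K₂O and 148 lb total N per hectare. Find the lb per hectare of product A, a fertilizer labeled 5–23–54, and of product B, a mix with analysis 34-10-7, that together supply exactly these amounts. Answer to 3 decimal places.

Let a = lb of product A, b = lb of product B (per hectare).
K₂O: 0.54·a + 0.07·b = 36.08
N: 0.05·a + 0.34·b = 148
From row1: a = (36.08 − 0.07·b) / 0.54.
Into row2: 0.05·(36.08 − 0.07·b)/0.54 + 0.34·b = 148 → b = 433.7368, a = 10.5897.

10.590 lb product A, 433.737 lb product B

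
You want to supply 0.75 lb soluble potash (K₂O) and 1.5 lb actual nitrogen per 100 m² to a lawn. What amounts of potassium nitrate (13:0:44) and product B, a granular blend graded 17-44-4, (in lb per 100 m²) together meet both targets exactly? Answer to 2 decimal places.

0.97 lb potassium nitrate, 8.08 lb product B

Let a = lb of potassium nitrate, b = lb of product B (per 100 m²).
K₂O: 0.44·a + 0.04·b = 0.75
N: 0.13·a + 0.17·b = 1.5
From row1: a = (0.75 − 0.04·b) / 0.44.
Into row2: 0.13·(0.75 − 0.04·b)/0.44 + 0.17·b = 1.5 → b = 8.0819, a = 0.969828.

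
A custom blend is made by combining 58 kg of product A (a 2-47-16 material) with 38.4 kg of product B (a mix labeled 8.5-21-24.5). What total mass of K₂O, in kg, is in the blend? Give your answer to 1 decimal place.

K₂O mass = 16%×58 + 24.5%×38.4 = 18.688 kg.

18.7 kg K₂O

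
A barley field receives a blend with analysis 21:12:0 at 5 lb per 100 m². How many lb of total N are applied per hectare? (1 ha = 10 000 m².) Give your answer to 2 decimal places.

nitrogen per 100 m² = 5 × 21% = 1.05 lb.
Convert to per hectare: 1.05 × 100 = 105 lb.

105.00 lb N per hectare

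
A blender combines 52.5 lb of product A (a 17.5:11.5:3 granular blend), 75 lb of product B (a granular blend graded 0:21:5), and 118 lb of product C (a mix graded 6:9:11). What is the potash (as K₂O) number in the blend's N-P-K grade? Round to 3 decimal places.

7.456% K₂O

Total mass = 52.5 + 75 + 118 = 245.5 lb.
K₂O mass = 3%×52.5 + 5%×75 + 11%×118 = 18.305 lb.
% K₂O = 18.305 / 245.5 = 7.45621%.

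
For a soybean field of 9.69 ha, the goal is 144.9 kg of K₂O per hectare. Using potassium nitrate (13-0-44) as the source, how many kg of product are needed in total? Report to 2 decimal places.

Product per hectare = 144.9 / 44% = 329.318 kg.
Total product = 329.318 × 9.69 = 3191.093 kg.

3191.09 kg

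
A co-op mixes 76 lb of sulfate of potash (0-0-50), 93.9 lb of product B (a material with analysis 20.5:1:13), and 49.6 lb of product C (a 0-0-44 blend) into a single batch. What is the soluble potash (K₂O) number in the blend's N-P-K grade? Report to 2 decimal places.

32.82% K₂O

Total mass = 76 + 93.9 + 49.6 = 219.5 lb.
K₂O mass = 50%×76 + 13%×93.9 + 44%×49.6 = 72.031 lb.
% K₂O = 72.031 / 219.5 = 32.8159%.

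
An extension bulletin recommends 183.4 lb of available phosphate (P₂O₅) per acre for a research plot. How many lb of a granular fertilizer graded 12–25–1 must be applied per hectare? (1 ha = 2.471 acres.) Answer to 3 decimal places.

1812.726 lb of product per hectare

Product per acre = 183.4 / 25% = 733.6 lb.
Convert to per hectare: 733.6 × 2.471 = 1812.7256 lb.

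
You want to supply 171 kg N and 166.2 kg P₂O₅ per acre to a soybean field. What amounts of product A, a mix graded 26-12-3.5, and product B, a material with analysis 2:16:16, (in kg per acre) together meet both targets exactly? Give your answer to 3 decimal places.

With a, b = kg per acre of product A and product B:
N: 0.26·a + 0.02·b = 171
P₂O₅: 0.12·a + 0.16·b = 166.2
From row1: a = (171 − 0.02·b) / 0.26.
Into row2: 0.12·(171 − 0.02·b)/0.26 + 0.16·b = 166.2 → b = 578.8776, a = 613.1633.

613.163 kg product A, 578.878 kg product B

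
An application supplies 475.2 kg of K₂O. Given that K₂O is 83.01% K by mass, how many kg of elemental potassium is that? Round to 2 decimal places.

394.46 kg K

K = 475.2 × 0.8301 = 394.464 kg.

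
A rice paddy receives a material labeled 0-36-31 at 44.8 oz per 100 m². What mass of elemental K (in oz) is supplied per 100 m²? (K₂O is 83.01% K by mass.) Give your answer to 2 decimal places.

K₂O per 100 m² = 44.8 × 31% = 13.888 oz.
Elemental K = 13.888 × 0.8301 = 11.5284 oz per 100 m².

11.53 oz K per hundred sq m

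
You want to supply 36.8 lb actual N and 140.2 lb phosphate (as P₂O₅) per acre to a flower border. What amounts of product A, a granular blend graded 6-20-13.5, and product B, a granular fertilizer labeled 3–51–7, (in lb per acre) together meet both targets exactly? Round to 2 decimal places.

591.95 lb product A, 42.76 lb product B

Per-acre balance (a = product A, b = product B):
N: 0.06·a + 0.03·b = 36.8
P₂O₅: 0.2·a + 0.51·b = 140.2
Solving simultaneously: a = 591.951, b = 42.7642.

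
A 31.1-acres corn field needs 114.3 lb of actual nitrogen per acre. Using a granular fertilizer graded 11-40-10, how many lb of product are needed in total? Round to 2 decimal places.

32315.73 lb

Product per acre = 114.3 / 11% = 1039.09 lb.
Total product = 1039.09 × 31.1 = 32315.727 lb.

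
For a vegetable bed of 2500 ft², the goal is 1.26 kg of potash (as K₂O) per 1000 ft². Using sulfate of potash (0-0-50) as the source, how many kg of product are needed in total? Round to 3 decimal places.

Product per 1000 ft² = 1.26 / 50% = 2.52 kg.
Total product = 2.52 × 2500 / 1000 = 6.3 kg.

6.300 kg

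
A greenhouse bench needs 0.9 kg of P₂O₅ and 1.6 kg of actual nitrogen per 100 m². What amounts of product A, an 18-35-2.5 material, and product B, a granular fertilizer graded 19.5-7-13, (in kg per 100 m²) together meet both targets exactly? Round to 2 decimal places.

1.14 kg product A, 7.15 kg product B

Per-100 m² balance (a = product A, b = product B):
P₂O₅: 0.35·a + 0.07·b = 0.9
N: 0.18·a + 0.195·b = 1.6
From row1: a = (0.9 − 0.07·b) / 0.35.
Into row2: 0.18·(0.9 − 0.07·b)/0.35 + 0.195·b = 1.6 → b = 7.15184, a = 1.14106.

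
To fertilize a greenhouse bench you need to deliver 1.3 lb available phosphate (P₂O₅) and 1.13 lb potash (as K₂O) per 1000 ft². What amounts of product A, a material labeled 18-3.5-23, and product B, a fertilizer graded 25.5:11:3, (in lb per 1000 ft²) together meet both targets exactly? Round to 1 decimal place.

Per-1000 ft² balance (a = product A, b = product B):
P₂O₅: 0.035·a + 0.11·b = 1.3
K₂O: 0.23·a + 0.03·b = 1.13
Solving simultaneously: a = 3.51753, b = 10.699.

3.5 lb product A, 10.7 lb product B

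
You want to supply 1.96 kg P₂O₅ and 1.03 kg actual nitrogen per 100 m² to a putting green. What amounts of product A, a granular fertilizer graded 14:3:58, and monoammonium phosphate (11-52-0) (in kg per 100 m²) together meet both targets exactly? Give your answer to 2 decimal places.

With a, b = kg per 100 m² of product A and monoammonium phosphate:
P₂O₅: 0.03·a + 0.52·b = 1.96
N: 0.14·a + 0.11·b = 1.03
Eliminate a: (row1) − 0.03/0.14·(row2) → 0.496429·b = 1.73929, so b = 3.5036.
Back-substitute: a = (1.96 − 0.52·3.5036) / 0.03 = 4.60432.

4.60 kg product A, 3.50 kg monoammonium phosphate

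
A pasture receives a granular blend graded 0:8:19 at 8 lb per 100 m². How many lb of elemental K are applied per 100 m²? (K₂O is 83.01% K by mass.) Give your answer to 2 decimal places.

K₂O per 100 m² = 8 × 19% = 1.52 lb.
Elemental K = 1.52 × 0.8301 = 1.26175 lb per 100 m².

1.26 lb K per hundred sq m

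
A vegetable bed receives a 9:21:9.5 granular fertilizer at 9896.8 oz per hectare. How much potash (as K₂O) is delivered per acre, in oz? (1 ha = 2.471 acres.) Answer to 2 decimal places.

380.49 oz K₂O per acre

K₂O per hectare = 9896.8 × 9.5% = 940.196 oz.
Convert to per acre: 940.196 × 0.404694 = 380.492 oz.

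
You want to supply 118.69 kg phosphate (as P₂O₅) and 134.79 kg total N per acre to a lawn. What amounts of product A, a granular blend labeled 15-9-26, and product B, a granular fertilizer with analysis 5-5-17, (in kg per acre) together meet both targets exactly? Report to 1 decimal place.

Let a = kg of product A, b = kg of product B (per acre).
P₂O₅: 0.09·a + 0.05·b = 118.69
N: 0.15·a + 0.05·b = 134.79
Solving simultaneously: a = 268.333, b = 1890.8.

268.3 kg product A, 1890.8 kg product B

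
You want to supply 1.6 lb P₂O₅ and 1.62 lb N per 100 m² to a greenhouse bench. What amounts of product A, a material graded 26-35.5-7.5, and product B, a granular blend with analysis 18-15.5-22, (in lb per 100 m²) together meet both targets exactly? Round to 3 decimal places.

Let a = lb of product A, b = lb of product B (per 100 m²).
P₂O₅: 0.355·a + 0.155·b = 1.6
N: 0.26·a + 0.18·b = 1.62
From row1: a = (1.6 − 0.155·b) / 0.355.
Into row2: 0.26·(1.6 − 0.155·b)/0.355 + 0.18·b = 1.62 → b = 6.74153, a = 1.56356.

1.564 lb product A, 6.742 lb product B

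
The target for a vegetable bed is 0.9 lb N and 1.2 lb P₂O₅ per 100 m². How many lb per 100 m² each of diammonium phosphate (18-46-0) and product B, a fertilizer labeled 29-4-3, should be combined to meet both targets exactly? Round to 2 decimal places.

Let a = lb of diammonium phosphate, b = lb of product B (per 100 m²).
N: 0.18·a + 0.29·b = 0.9
P₂O₅: 0.46·a + 0.04·b = 1.2
Eliminate b: (row1) − 0.29/0.04·(row2) → -3.155·a = -7.8, so a = 2.47227.
Then b = (1.2 − 0.46·2.47227) / 0.04 = 1.56894.

2.47 lb diammonium phosphate, 1.57 lb product B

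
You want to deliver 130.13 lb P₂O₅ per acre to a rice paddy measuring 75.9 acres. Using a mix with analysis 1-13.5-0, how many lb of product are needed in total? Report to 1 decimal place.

Product per acre = 130.13 / 13.5% = 963.926 lb.
Total product = 963.926 × 75.9 = 73161.98 lb.

73162.0 lb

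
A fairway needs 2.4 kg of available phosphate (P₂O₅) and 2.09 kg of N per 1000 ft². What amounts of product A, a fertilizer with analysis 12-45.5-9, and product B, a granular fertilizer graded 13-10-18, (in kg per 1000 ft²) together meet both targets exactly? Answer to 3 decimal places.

2.185 kg product A, 14.060 kg product B

Per-1000 ft² balance (a = product A, b = product B):
P₂O₅: 0.455·a + 0.1·b = 2.4
N: 0.12·a + 0.13·b = 2.09
From row1: a = (2.4 − 0.1·b) / 0.455.
Into row2: 0.12·(2.4 − 0.1·b)/0.455 + 0.13·b = 2.09 → b = 14.0604, a = 2.18452.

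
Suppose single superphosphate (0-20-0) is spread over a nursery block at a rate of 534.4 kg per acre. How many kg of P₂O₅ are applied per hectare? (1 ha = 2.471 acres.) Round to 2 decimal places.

P₂O₅ per acre = 534.4 × 20% = 106.88 kg.
Convert to per hectare: 106.88 × 2.471 = 264.1005 kg.

264.10 kg P₂O₅ per hectare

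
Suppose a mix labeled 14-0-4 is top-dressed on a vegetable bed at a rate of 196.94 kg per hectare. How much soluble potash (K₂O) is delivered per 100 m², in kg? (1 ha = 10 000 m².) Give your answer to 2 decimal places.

0.08 kg K₂O per hundred sq m

K₂O per hectare = 196.94 × 4% = 7.8776 kg.
Convert to per 100 m²: 7.8776 × 0.01 = 0.078776 kg.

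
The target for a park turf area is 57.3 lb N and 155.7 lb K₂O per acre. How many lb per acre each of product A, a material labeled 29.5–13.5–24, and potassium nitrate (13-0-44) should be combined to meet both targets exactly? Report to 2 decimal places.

50.42 lb product A, 326.36 lb potassium nitrate

Let a = lb of product A, b = lb of potassium nitrate (per acre).
N: 0.295·a + 0.13·b = 57.3
K₂O: 0.24·a + 0.44·b = 155.7
Eliminate b: (row1) − 0.13/0.44·(row2) → 0.224091·a = 11.2977, so a = 50.4158.
Then b = (155.7 − 0.24·50.4158) / 0.44 = 326.364.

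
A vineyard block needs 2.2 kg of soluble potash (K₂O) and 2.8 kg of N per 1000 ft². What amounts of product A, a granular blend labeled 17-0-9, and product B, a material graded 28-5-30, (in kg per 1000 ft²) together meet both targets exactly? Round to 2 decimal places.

8.68 kg product A, 4.73 kg product B

With a, b = kg per 1000 ft² of product A and product B:
K₂O: 0.09·a + 0.3·b = 2.2
N: 0.17·a + 0.28·b = 2.8
From row1: a = (2.2 − 0.3·b) / 0.09.
Into row2: 0.17·(2.2 − 0.3·b)/0.09 + 0.28·b = 2.8 → b = 4.72868, a = 8.68217.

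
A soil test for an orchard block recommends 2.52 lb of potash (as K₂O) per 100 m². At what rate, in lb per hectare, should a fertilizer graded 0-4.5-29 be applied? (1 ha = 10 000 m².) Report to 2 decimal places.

Product per 100 m² = 2.52 / 29% = 8.68966 lb.
Convert to per hectare: 8.68966 × 100 = 868.966 lb.

868.97 lb of product per hectare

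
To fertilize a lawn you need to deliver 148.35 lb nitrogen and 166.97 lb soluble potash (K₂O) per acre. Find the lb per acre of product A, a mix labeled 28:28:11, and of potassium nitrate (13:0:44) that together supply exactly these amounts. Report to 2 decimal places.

400.07 lb product A, 279.46 lb potassium nitrate

Let a = lb of product A, b = lb of potassium nitrate (per acre).
N: 0.28·a + 0.13·b = 148.35
K₂O: 0.11·a + 0.44·b = 166.97
Eliminate b: (row1) − 0.13/0.44·(row2) → 0.2475·a = 99.018, so a = 400.073.
Then b = (166.97 − 0.11·400.073) / 0.44 = 279.459.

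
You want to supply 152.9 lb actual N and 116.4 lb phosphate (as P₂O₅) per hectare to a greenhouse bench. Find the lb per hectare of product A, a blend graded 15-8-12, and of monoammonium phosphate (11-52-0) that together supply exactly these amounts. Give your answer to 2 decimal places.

963.93 lb product A, 75.55 lb monoammonium phosphate

Let a = lb of product A, b = lb of monoammonium phosphate (per hectare).
N: 0.15·a + 0.11·b = 152.9
P₂O₅: 0.08·a + 0.52·b = 116.4
From row1: a = (152.9 − 0.11·b) / 0.15.
Into row2: 0.08·(152.9 − 0.11·b)/0.15 + 0.52·b = 116.4 → b = 75.5491, a = 963.931.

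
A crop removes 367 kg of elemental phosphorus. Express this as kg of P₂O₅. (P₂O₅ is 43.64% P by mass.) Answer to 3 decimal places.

P₂O₅ = 367 / 0.4364 = 840.9716 kg.

840.972 kg P₂O₅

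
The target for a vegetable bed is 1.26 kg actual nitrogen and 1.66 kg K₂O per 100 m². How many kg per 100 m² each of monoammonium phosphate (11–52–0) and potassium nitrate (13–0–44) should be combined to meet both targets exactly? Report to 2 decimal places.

7.00 kg monoammonium phosphate, 3.77 kg potassium nitrate

Per-100 m² balance (a = monoammonium phosphate, b = potassium nitrate):
N: 0.11·a + 0.13·b = 1.26
K₂O: 0·a + 0.44·b = 1.66
Solving simultaneously: a = 6.99587, b = 3.77273.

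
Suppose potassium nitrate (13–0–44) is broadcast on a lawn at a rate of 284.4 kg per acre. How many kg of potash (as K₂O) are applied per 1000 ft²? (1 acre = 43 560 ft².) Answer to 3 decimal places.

2.873 kg K₂O per thousand sq ft

K₂O per acre = 284.4 × 44% = 125.136 kg.
Convert to per 1000 ft²: 125.136 × 0.0229568 = 2.87273 kg.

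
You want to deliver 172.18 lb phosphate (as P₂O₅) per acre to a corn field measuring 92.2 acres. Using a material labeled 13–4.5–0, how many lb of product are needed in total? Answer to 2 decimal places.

Product per acre = 172.18 / 4.5% = 3826.22 lb.
Total product = 3826.22 × 92.2 = 352777.689 lb.

352777.69 lb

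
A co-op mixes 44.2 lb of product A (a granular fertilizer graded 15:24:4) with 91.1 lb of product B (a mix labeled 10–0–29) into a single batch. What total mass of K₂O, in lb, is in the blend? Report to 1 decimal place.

28.2 lb K₂O

K₂O mass = 4%×44.2 + 29%×91.1 = 28.187 lb.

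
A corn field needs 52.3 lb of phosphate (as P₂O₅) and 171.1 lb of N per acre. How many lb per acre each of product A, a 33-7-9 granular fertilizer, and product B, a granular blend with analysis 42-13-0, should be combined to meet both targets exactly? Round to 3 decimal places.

20.519 lb product A, 391.259 lb product B

Per-acre balance (a = product A, b = product B):
P₂O₅: 0.07·a + 0.13·b = 52.3
N: 0.33·a + 0.42·b = 171.1
Eliminate b: (row1) − 0.13/0.42·(row2) → -0.0321429·a = -0.659524, so a = 20.5185.
Then b = (171.1 − 0.33·20.5185) / 0.42 = 391.2593.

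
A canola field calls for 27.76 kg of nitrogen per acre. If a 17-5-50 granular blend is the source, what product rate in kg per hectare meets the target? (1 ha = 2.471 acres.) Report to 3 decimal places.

403.500 kg of product per hectare

Product per acre = 27.76 / 17% = 163.294 kg.
Convert to per hectare: 163.294 × 2.471 = 403.4998 kg.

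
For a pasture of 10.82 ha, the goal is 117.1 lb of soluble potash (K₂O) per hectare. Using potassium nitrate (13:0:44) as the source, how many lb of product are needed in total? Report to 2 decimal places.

2879.60 lb

Product per hectare = 117.1 / 44% = 266.136 lb.
Total product = 266.136 × 10.82 = 2879.595 lb.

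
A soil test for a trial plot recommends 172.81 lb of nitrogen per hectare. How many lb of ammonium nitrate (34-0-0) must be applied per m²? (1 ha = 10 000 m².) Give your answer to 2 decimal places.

Product per hectare = 172.81 / 34% = 508.265 lb.
Convert to per m²: 508.265 × 0.0001 = 0.0508265 lb.

0.05 lb of product per sq m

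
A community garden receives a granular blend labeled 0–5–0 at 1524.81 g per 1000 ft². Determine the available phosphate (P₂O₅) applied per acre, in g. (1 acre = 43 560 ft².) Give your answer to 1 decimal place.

3321.0 g P₂O₅ per acre

P₂O₅ per 1000 ft² = 1524.81 × 5% = 76.2405 g.
Convert to per acre: 76.2405 × 43.56 = 3321.04 g.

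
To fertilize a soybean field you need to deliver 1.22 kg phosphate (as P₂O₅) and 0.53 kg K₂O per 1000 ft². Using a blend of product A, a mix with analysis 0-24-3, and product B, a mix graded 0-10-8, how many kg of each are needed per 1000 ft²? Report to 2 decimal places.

Per-1000 ft² balance (a = product A, b = product B):
P₂O₅: 0.24·a + 0.1·b = 1.22
K₂O: 0.03·a + 0.08·b = 0.53
From row1: a = (1.22 − 0.1·b) / 0.24.
Into row2: 0.03·(1.22 − 0.1·b)/0.24 + 0.08·b = 0.53 → b = 5.59259, a = 2.75309.

2.75 kg product A, 5.59 kg product B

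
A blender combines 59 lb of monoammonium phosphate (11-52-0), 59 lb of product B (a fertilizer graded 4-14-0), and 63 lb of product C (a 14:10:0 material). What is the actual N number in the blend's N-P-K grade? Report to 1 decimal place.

Total mass = 59 + 59 + 63 = 181 lb.
N mass = 11%×59 + 4%×59 + 14%×63 = 17.67 lb.
% N = 17.67 / 181 = 9.76243%.

9.8% N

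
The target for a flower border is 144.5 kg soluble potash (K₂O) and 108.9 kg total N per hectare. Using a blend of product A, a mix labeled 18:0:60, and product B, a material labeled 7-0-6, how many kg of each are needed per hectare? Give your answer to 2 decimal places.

114.78 kg product A, 1260.58 kg product B

Per-hectare balance (a = product A, b = product B):
K₂O: 0.6·a + 0.06·b = 144.5
N: 0.18·a + 0.07·b = 108.9
Eliminate b: (row1) − 0.06/0.07·(row2) → 0.445714·a = 51.1571, so a = 114.776.
Then b = (108.9 − 0.18·114.776) / 0.07 = 1260.577.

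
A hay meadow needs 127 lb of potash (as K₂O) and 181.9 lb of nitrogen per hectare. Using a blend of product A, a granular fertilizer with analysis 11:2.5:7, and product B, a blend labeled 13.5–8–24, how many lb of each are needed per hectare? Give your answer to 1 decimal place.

1564.1 lb product A, 73.0 lb product B

Per-hectare balance (a = product A, b = product B):
K₂O: 0.07·a + 0.24·b = 127
N: 0.11·a + 0.135·b = 181.9
Eliminate a: (row1) − 0.07/0.11·(row2) → 0.154091·b = 11.2455, so b = 72.9794.
Back-substitute: a = (127 − 0.24·72.9794) / 0.07 = 1564.07.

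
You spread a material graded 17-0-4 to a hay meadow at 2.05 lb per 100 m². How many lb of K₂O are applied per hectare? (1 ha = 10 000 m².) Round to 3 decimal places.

8.200 lb K₂O per hectare

K₂O per 100 m² = 2.05 × 4% = 0.082 lb.
Convert to per hectare: 0.082 × 100 = 8.2 lb.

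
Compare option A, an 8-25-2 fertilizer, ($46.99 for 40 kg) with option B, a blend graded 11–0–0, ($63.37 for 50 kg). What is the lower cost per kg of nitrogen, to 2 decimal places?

option A: N per bag = 40 × 8% = 3.2 kg; cost = 46.99 / 3.2 = $14.6844/kg N.
option B: N per bag = 50 × 11% = 5.5 kg; cost = 63.37 / 5.5 = $11.5218/kg N.
option B is cheaper.

$11.52 per kg N (option B)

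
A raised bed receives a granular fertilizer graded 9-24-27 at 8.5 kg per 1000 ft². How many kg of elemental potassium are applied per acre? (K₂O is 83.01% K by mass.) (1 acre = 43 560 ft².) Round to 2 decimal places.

K₂O per 1000 ft² = 8.5 × 27% = 2.295 kg.
Elemental K = 2.295 × 0.8301 = 1.90508 kg per 1000 ft².
Convert to per acre: 1.90508 × 43.56 = 82.9853 kg.

82.99 kg K per acre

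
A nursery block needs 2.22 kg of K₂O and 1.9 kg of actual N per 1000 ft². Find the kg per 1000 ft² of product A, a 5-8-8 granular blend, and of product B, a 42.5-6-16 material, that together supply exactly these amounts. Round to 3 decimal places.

Let a = kg of product A, b = kg of product B (per 1000 ft²).
K₂O: 0.08·a + 0.16·b = 2.22
N: 0.05·a + 0.425·b = 1.9
Eliminate b: (row1) − 0.16/0.425·(row2) → 0.0611765·a = 1.50471, so a = 24.5962.
Then b = (1.9 − 0.05·24.5962) / 0.425 = 1.57692.

24.596 kg product A, 1.577 kg product B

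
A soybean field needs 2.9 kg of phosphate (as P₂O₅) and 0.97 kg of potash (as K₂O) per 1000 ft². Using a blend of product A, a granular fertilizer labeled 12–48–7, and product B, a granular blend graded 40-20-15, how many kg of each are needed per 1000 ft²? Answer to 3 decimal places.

4.155 kg product A, 4.528 kg product B

Per-1000 ft² balance (a = product A, b = product B):
P₂O₅: 0.48·a + 0.2·b = 2.9
K₂O: 0.07·a + 0.15·b = 0.97
Eliminate a: (row1) − 0.48/0.07·(row2) → -0.828571·b = -3.75143, so b = 4.52759.
Back-substitute: a = (2.9 − 0.2·4.52759) / 0.48 = 4.15517.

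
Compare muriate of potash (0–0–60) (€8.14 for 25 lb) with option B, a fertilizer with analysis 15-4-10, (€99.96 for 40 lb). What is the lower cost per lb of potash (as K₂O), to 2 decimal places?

muriate of potash: K₂O per bag = 25 × 60% = 15 lb; cost = 8.14 / 15 = €0.5427/lb K₂O.
option B: K₂O per bag = 40 × 10% = 4 lb; cost = 99.96 / 4 = €24.9900/lb K₂O.
muriate of potash is cheaper.

€0.54 per lb K₂O (muriate of potash)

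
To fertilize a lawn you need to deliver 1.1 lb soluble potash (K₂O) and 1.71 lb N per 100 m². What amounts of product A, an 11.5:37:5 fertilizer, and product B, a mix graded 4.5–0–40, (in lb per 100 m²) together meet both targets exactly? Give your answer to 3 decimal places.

With a, b = lb per 100 m² of product A and product B:
K₂O: 0.05·a + 0.4·b = 1.1
N: 0.115·a + 0.045·b = 1.71
Eliminate b: (row1) − 0.4/0.045·(row2) → -0.972222·a = -14.1, so a = 14.5029.
Then b = (1.71 − 0.115·14.5029) / 0.045 = 0.937143.

14.503 lb product A, 0.937 lb product B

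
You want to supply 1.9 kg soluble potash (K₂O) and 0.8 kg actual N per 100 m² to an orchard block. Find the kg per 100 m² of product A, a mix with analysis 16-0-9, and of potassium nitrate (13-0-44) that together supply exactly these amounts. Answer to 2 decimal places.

1.79 kg product A, 3.95 kg potassium nitrate

With a, b = kg per 100 m² of product A and potassium nitrate:
K₂O: 0.09·a + 0.44·b = 1.9
N: 0.16·a + 0.13·b = 0.8
Eliminate b: (row1) − 0.44/0.13·(row2) → -0.451538·a = -0.807692, so a = 1.78876.
Then b = (0.8 − 0.16·1.78876) / 0.13 = 3.9523.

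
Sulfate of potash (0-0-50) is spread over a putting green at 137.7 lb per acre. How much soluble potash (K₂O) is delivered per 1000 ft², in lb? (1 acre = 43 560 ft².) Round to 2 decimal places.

K₂O per acre = 137.7 × 50% = 68.85 lb.
Convert to per 1000 ft²: 68.85 × 0.0229568 = 1.58058 lb.

1.58 lb K₂O per thousand sq ft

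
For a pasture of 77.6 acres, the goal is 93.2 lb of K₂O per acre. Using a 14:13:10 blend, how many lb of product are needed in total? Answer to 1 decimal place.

Product per acre = 93.2 / 10% = 932 lb.
Total product = 932 × 77.6 = 72323.2 lb.

72323.2 lb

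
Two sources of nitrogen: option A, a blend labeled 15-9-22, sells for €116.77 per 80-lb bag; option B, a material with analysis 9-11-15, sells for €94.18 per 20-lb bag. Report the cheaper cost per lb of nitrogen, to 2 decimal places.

option A: N per bag = 80 × 15% = 12 lb; cost = 116.77 / 12 = €9.7308/lb N.
option B: N per bag = 20 × 9% = 1.8 lb; cost = 94.18 / 1.8 = €52.3222/lb N.
option A is cheaper.

€9.73 per lb N (option A)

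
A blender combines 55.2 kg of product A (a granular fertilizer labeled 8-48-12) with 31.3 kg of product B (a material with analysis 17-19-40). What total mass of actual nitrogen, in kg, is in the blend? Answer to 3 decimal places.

N mass = 8%×55.2 + 17%×31.3 = 9.737 kg.

9.737 kg N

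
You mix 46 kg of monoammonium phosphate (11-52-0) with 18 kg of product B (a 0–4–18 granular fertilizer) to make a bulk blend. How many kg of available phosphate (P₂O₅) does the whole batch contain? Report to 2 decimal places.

P₂O₅ mass = 52%×46 + 4%×18 = 24.64 kg.

24.64 kg P₂O₅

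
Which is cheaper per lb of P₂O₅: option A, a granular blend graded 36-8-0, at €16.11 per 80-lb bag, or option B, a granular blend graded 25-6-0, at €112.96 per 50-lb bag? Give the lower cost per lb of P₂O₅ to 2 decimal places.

option A: P₂O₅ per bag = 80 × 8% = 6.4 lb; cost = 16.11 / 6.4 = €2.5172/lb P₂O₅.
option B: P₂O₅ per bag = 50 × 6% = 3 lb; cost = 112.96 / 3 = €37.6533/lb P₂O₅.
option A is cheaper.

€2.52 per lb P₂O₅ (option A)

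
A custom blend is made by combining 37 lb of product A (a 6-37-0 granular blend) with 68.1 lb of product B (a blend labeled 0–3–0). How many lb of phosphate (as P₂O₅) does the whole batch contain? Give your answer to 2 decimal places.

15.73 lb P₂O₅

P₂O₅ mass = 37%×37 + 3%×68.1 = 15.733 lb.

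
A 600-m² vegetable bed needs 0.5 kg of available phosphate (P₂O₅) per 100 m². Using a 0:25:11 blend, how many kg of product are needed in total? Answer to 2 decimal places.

12.00 kg

Product per 100 m² = 0.5 / 25% = 2 kg.
Total product = 2 × 600 / 100 = 12 kg.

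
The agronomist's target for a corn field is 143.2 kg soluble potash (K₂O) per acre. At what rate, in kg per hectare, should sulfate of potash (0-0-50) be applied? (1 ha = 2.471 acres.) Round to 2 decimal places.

Product per acre = 143.2 / 50% = 286.4 kg.
Convert to per hectare: 286.4 × 2.471 = 707.694 kg.

707.69 kg of product per hectare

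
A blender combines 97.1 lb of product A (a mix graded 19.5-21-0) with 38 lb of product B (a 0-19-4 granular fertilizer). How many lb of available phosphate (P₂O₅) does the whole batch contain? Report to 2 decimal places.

27.61 lb P₂O₅

P₂O₅ mass = 21%×97.1 + 19%×38 = 27.611 lb.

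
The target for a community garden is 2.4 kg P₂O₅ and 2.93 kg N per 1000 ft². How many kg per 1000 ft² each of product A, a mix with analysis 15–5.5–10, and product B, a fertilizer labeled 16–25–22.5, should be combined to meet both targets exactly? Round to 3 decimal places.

With a, b = kg per 1000 ft² of product A and product B:
P₂O₅: 0.055·a + 0.25·b = 2.4
N: 0.15·a + 0.16·b = 2.93
Eliminate b: (row1) − 0.25/0.16·(row2) → -0.179375·a = -2.17813, so a = 12.1429.
Then b = (2.93 − 0.15·12.1429) / 0.16 = 6.92857.

12.143 kg product A, 6.929 kg product B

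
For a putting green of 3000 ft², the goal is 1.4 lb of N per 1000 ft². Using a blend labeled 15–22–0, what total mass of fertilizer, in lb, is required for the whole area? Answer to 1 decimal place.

Product per 1000 ft² = 1.4 / 15% = 9.33333 lb.
Total product = 9.33333 × 3000 / 1000 = 28 lb.

28.0 lb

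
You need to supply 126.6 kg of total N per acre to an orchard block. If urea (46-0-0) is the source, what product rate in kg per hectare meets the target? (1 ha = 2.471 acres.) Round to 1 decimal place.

680.1 kg of product per hectare

Product per acre = 126.6 / 46% = 275.217 kg.
Convert to per hectare: 275.217 × 2.471 = 680.062 kg.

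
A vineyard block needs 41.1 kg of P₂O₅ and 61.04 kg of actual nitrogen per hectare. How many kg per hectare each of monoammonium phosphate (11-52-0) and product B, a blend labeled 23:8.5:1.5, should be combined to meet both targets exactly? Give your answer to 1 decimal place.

38.7 kg monoammonium phosphate, 246.9 kg product B

With a, b = kg per hectare of monoammonium phosphate and product B:
P₂O₅: 0.52·a + 0.085·b = 41.1
N: 0.11·a + 0.23·b = 61.04
Eliminate a: (row1) − 0.52/0.11·(row2) → -1.00227·b = -247.453, so b = 246.892.
Back-substitute: a = (41.1 − 0.085·246.892) / 0.52 = 38.6812.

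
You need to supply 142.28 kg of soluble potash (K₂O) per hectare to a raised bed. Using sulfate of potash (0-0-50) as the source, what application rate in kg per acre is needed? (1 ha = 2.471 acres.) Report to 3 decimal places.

Product per hectare = 142.28 / 50% = 284.56 kg.
Convert to per acre: 284.56 × 0.404694 = 115.1599 kg.

115.160 kg of product per acre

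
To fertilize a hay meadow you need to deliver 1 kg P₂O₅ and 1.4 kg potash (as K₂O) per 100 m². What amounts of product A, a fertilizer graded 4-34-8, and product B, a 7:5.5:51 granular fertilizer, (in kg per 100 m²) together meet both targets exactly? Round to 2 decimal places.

Per-100 m² balance (a = product A, b = product B):
P₂O₅: 0.34·a + 0.055·b = 1
K₂O: 0.08·a + 0.51·b = 1.4
Solving simultaneously: a = 2.56213, b = 2.3432.

2.56 kg product A, 2.34 kg product B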